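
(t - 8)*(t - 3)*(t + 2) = t^3 - 9*t^2 + 2*t + 48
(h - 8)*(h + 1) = h^2 - 7*h - 8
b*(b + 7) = b^2 + 7*b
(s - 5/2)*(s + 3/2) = s^2 - s - 15/4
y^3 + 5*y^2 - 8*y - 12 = (y - 2)*(y + 1)*(y + 6)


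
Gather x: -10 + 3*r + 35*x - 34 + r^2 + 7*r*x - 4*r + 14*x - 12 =r^2 - r + x*(7*r + 49) - 56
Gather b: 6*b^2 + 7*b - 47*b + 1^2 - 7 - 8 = 6*b^2 - 40*b - 14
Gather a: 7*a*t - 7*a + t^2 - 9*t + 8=a*(7*t - 7) + t^2 - 9*t + 8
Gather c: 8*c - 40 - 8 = 8*c - 48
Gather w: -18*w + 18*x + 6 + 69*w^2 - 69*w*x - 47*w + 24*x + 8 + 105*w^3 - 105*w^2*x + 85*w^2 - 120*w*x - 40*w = 105*w^3 + w^2*(154 - 105*x) + w*(-189*x - 105) + 42*x + 14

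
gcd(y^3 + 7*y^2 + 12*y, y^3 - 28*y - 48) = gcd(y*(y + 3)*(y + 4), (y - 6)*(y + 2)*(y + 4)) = y + 4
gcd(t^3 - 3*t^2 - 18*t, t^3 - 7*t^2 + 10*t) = t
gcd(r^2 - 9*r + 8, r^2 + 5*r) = 1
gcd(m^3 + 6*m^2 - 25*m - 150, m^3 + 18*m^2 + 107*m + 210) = m^2 + 11*m + 30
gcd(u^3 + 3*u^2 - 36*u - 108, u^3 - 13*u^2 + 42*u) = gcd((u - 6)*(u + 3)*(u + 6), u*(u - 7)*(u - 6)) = u - 6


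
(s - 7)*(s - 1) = s^2 - 8*s + 7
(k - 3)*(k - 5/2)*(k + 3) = k^3 - 5*k^2/2 - 9*k + 45/2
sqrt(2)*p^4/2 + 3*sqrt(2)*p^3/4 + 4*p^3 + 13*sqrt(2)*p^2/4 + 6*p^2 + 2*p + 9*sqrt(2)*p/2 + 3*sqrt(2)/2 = (p + 1/2)*(p + 1)*(p + 3*sqrt(2))*(sqrt(2)*p/2 + 1)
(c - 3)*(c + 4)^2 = c^3 + 5*c^2 - 8*c - 48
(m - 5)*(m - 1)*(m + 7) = m^3 + m^2 - 37*m + 35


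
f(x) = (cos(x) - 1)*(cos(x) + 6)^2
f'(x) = -2*(cos(x) - 1)*(cos(x) + 6)*sin(x) - (cos(x) + 6)^2*sin(x)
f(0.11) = -0.30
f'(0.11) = -5.36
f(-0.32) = -2.45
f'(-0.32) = 14.97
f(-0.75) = -12.16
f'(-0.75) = 28.43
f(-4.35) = -43.17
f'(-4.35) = -15.50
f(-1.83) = -41.45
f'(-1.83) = 17.94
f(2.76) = -49.60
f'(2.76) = -2.30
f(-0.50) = -5.79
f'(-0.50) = 21.87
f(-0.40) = -3.78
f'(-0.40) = 18.23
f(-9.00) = -49.49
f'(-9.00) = 2.66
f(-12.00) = -7.31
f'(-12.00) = -23.99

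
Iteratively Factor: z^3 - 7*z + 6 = (z + 3)*(z^2 - 3*z + 2) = (z - 1)*(z + 3)*(z - 2)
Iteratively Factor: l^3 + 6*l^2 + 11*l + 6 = (l + 2)*(l^2 + 4*l + 3) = (l + 1)*(l + 2)*(l + 3)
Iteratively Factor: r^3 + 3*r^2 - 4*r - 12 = (r + 3)*(r^2 - 4) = (r - 2)*(r + 3)*(r + 2)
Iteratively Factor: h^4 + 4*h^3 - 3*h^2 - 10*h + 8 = (h + 4)*(h^3 - 3*h + 2) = (h + 2)*(h + 4)*(h^2 - 2*h + 1) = (h - 1)*(h + 2)*(h + 4)*(h - 1)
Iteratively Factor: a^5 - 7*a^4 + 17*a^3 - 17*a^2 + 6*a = (a)*(a^4 - 7*a^3 + 17*a^2 - 17*a + 6) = a*(a - 1)*(a^3 - 6*a^2 + 11*a - 6) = a*(a - 2)*(a - 1)*(a^2 - 4*a + 3) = a*(a - 3)*(a - 2)*(a - 1)*(a - 1)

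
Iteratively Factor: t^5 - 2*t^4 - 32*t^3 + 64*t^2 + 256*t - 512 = (t - 2)*(t^4 - 32*t^2 + 256) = (t - 2)*(t + 4)*(t^3 - 4*t^2 - 16*t + 64) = (t - 2)*(t + 4)^2*(t^2 - 8*t + 16) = (t - 4)*(t - 2)*(t + 4)^2*(t - 4)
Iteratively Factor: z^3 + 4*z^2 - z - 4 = (z + 4)*(z^2 - 1) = (z + 1)*(z + 4)*(z - 1)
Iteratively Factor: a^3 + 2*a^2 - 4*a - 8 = (a + 2)*(a^2 - 4) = (a - 2)*(a + 2)*(a + 2)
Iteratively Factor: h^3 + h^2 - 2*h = (h)*(h^2 + h - 2) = h*(h + 2)*(h - 1)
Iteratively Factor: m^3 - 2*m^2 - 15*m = (m)*(m^2 - 2*m - 15) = m*(m + 3)*(m - 5)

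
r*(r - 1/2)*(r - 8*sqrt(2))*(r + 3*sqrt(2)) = r^4 - 5*sqrt(2)*r^3 - r^3/2 - 48*r^2 + 5*sqrt(2)*r^2/2 + 24*r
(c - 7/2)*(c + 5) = c^2 + 3*c/2 - 35/2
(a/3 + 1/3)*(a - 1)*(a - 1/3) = a^3/3 - a^2/9 - a/3 + 1/9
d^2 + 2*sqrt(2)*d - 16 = (d - 2*sqrt(2))*(d + 4*sqrt(2))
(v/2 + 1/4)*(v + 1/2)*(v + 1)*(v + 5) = v^4/2 + 7*v^3/2 + 45*v^2/8 + 13*v/4 + 5/8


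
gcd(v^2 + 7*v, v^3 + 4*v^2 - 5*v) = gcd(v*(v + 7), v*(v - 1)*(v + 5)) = v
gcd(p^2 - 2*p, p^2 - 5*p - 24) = 1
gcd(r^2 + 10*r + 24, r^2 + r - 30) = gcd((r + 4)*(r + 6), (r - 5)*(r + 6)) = r + 6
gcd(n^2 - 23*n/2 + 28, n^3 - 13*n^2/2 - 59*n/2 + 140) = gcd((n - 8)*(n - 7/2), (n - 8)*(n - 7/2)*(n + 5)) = n^2 - 23*n/2 + 28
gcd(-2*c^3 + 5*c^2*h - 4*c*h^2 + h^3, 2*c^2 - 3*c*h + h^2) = 2*c^2 - 3*c*h + h^2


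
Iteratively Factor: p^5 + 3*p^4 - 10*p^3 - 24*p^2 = (p)*(p^4 + 3*p^3 - 10*p^2 - 24*p) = p*(p + 4)*(p^3 - p^2 - 6*p) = p^2*(p + 4)*(p^2 - p - 6) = p^2*(p - 3)*(p + 4)*(p + 2)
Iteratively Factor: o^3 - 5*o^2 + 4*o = (o)*(o^2 - 5*o + 4) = o*(o - 4)*(o - 1)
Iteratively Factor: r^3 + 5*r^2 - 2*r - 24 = (r - 2)*(r^2 + 7*r + 12) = (r - 2)*(r + 4)*(r + 3)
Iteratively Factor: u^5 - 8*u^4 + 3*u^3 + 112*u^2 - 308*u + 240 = (u - 5)*(u^4 - 3*u^3 - 12*u^2 + 52*u - 48) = (u - 5)*(u - 2)*(u^3 - u^2 - 14*u + 24) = (u - 5)*(u - 2)^2*(u^2 + u - 12) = (u - 5)*(u - 3)*(u - 2)^2*(u + 4)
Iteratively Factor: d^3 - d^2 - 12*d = (d + 3)*(d^2 - 4*d) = (d - 4)*(d + 3)*(d)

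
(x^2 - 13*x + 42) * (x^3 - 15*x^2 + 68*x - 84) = x^5 - 28*x^4 + 305*x^3 - 1598*x^2 + 3948*x - 3528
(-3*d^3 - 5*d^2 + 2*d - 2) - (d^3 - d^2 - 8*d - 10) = -4*d^3 - 4*d^2 + 10*d + 8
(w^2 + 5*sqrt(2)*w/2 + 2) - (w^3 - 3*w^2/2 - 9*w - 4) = -w^3 + 5*w^2/2 + 5*sqrt(2)*w/2 + 9*w + 6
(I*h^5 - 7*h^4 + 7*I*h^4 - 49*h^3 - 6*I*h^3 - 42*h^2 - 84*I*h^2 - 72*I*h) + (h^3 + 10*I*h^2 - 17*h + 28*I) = I*h^5 - 7*h^4 + 7*I*h^4 - 48*h^3 - 6*I*h^3 - 42*h^2 - 74*I*h^2 - 17*h - 72*I*h + 28*I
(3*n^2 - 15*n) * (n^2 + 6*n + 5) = 3*n^4 + 3*n^3 - 75*n^2 - 75*n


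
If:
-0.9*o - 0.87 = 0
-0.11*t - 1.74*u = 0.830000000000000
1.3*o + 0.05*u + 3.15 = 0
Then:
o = -0.97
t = 591.44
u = -37.87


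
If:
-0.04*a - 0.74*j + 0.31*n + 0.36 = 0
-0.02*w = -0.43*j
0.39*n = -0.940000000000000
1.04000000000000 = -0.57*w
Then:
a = -8.11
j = -0.08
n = -2.41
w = -1.82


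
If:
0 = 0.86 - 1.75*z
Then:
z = 0.49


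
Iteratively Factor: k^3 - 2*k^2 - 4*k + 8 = (k + 2)*(k^2 - 4*k + 4) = (k - 2)*(k + 2)*(k - 2)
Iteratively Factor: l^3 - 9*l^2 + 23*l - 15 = (l - 5)*(l^2 - 4*l + 3) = (l - 5)*(l - 1)*(l - 3)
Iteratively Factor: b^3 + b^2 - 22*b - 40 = (b - 5)*(b^2 + 6*b + 8) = (b - 5)*(b + 4)*(b + 2)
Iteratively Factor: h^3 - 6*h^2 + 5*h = (h)*(h^2 - 6*h + 5) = h*(h - 1)*(h - 5)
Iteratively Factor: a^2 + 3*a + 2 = (a + 1)*(a + 2)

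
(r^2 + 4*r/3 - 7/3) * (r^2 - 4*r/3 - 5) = r^4 - 82*r^2/9 - 32*r/9 + 35/3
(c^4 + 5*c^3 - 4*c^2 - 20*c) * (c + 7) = c^5 + 12*c^4 + 31*c^3 - 48*c^2 - 140*c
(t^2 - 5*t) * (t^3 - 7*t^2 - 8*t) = t^5 - 12*t^4 + 27*t^3 + 40*t^2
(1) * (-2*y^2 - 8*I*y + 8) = -2*y^2 - 8*I*y + 8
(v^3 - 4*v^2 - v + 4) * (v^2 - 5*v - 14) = v^5 - 9*v^4 + 5*v^3 + 65*v^2 - 6*v - 56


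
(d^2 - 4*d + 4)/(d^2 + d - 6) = (d - 2)/(d + 3)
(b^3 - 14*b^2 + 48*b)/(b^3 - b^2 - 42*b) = (-b^2 + 14*b - 48)/(-b^2 + b + 42)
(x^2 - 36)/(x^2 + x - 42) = (x + 6)/(x + 7)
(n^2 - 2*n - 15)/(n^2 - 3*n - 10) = (n + 3)/(n + 2)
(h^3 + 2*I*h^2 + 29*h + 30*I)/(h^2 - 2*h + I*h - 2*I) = (h^2 + I*h + 30)/(h - 2)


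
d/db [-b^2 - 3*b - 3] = -2*b - 3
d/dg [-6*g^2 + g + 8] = 1 - 12*g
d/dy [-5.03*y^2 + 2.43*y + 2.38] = 2.43 - 10.06*y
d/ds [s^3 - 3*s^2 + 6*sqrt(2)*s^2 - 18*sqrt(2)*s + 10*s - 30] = 3*s^2 - 6*s + 12*sqrt(2)*s - 18*sqrt(2) + 10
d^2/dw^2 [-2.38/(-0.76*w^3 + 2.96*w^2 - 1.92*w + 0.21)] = ((14.0896 - 10.8528*w)*(0.76*w^3 - 2.96*w^2 + 1.92*w - 0.21) + 2.38*(2.28*w^2 - 5.92*w + 1.92)*(4.56*w^2 - 11.84*w + 3.84))/(0.76*w^3 - 2.96*w^2 + 1.92*w - 0.21)^3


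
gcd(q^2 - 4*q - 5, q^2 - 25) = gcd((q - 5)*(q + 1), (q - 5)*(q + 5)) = q - 5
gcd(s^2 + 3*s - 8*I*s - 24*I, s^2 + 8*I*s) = 1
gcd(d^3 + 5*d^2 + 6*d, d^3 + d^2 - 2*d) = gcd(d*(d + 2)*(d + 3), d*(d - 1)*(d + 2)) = d^2 + 2*d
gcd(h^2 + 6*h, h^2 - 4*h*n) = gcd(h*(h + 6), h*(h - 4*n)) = h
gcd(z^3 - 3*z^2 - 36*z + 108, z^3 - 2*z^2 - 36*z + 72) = z^2 - 36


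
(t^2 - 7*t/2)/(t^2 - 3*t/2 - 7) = t/(t + 2)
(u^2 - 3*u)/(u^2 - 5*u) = (u - 3)/(u - 5)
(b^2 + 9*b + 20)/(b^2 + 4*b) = (b + 5)/b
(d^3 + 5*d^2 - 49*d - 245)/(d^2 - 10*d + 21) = (d^2 + 12*d + 35)/(d - 3)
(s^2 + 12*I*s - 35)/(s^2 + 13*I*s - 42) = (s + 5*I)/(s + 6*I)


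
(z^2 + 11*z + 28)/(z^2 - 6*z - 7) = (z^2 + 11*z + 28)/(z^2 - 6*z - 7)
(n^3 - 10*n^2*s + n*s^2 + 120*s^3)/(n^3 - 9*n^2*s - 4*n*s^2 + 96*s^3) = (-n + 5*s)/(-n + 4*s)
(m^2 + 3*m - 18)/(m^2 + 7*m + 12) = (m^2 + 3*m - 18)/(m^2 + 7*m + 12)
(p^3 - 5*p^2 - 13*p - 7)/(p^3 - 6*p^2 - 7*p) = (p + 1)/p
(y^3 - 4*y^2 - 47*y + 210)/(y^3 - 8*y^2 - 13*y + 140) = (y^2 + y - 42)/(y^2 - 3*y - 28)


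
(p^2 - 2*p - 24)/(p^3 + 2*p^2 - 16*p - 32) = (p - 6)/(p^2 - 2*p - 8)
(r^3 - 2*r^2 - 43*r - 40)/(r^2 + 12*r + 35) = (r^2 - 7*r - 8)/(r + 7)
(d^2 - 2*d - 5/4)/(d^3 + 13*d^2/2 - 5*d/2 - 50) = (d + 1/2)/(d^2 + 9*d + 20)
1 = 1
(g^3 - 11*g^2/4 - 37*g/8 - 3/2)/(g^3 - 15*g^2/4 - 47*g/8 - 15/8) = (g - 4)/(g - 5)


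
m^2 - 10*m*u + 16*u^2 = (m - 8*u)*(m - 2*u)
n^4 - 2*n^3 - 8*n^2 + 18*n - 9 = (n - 3)*(n - 1)^2*(n + 3)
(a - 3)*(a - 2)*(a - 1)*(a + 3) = a^4 - 3*a^3 - 7*a^2 + 27*a - 18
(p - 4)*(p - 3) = p^2 - 7*p + 12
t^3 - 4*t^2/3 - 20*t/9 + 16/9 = (t - 2)*(t - 2/3)*(t + 4/3)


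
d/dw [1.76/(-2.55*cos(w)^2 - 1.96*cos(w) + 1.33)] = -(8.976*cos(w) + 3.4496)*sin(w)/(2.55*cos(w)^2 + 1.96*cos(w) - 1.33)^2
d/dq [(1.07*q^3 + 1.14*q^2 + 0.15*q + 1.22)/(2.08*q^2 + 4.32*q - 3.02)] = (2.2256*q^4 + 9.2448*q^3 - 5.0814*q^2 - 11.9608*q - 5.7234)/(4.3264*q^4 + 17.9712*q^3 + 6.0992*q^2 - 26.0928*q + 9.1204)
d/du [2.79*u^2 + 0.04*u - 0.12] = 5.58*u + 0.04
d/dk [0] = 0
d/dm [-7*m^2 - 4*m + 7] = -14*m - 4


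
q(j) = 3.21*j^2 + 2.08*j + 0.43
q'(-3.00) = -17.18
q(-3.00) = 23.08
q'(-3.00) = -17.18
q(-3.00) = 23.08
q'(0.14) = 2.98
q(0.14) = 0.78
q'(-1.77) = -9.28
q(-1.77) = 6.81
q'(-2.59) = -14.55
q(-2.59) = 16.58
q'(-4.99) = -29.96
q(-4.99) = 69.98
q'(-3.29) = -19.04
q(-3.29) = 28.33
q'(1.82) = 13.76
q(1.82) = 14.85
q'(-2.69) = -15.19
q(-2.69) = 18.06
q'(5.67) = 38.48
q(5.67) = 115.42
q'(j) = 6.42*j + 2.08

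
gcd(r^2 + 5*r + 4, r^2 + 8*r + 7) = r + 1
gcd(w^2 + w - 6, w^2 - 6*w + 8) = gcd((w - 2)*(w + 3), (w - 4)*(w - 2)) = w - 2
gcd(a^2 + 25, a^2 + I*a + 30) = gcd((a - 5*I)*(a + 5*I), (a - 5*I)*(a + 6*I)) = a - 5*I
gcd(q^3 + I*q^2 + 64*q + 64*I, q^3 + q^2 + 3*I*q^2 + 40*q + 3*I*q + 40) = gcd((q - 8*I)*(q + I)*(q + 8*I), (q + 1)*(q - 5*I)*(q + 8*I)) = q + 8*I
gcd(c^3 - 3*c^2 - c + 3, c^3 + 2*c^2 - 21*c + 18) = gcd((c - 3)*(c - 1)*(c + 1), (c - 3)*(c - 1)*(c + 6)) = c^2 - 4*c + 3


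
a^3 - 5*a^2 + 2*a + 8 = (a - 4)*(a - 2)*(a + 1)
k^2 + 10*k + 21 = (k + 3)*(k + 7)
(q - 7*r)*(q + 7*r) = q^2 - 49*r^2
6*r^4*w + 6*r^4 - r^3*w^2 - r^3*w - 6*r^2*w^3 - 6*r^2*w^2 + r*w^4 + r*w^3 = (-6*r + w)*(-r + w)*(r + w)*(r*w + r)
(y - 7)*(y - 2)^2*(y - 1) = y^4 - 12*y^3 + 43*y^2 - 60*y + 28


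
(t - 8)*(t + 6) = t^2 - 2*t - 48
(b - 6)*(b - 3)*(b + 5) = b^3 - 4*b^2 - 27*b + 90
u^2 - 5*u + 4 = (u - 4)*(u - 1)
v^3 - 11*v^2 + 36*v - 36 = (v - 6)*(v - 3)*(v - 2)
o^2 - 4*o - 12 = (o - 6)*(o + 2)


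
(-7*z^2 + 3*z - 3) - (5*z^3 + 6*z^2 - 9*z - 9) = -5*z^3 - 13*z^2 + 12*z + 6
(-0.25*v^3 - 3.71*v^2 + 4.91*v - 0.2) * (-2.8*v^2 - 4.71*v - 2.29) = 0.7*v^5 + 11.5655*v^4 + 4.2986*v^3 - 14.0702*v^2 - 10.3019*v + 0.458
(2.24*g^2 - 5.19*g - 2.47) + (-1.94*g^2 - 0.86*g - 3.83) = 0.3*g^2 - 6.05*g - 6.3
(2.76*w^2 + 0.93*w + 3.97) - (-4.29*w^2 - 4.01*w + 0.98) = 7.05*w^2 + 4.94*w + 2.99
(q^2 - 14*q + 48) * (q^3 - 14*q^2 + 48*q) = q^5 - 28*q^4 + 292*q^3 - 1344*q^2 + 2304*q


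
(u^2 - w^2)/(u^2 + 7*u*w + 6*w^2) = (u - w)/(u + 6*w)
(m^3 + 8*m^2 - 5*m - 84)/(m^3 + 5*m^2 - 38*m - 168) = (m - 3)/(m - 6)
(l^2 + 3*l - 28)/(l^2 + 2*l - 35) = (l - 4)/(l - 5)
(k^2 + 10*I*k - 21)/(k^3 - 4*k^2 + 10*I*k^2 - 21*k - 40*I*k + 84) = 1/(k - 4)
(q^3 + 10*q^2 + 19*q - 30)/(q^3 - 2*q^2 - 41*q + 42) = (q + 5)/(q - 7)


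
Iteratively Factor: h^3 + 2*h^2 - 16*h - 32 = (h + 2)*(h^2 - 16) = (h - 4)*(h + 2)*(h + 4)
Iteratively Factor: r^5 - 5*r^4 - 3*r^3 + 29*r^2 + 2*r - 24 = (r - 1)*(r^4 - 4*r^3 - 7*r^2 + 22*r + 24) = (r - 1)*(r + 1)*(r^3 - 5*r^2 - 2*r + 24) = (r - 3)*(r - 1)*(r + 1)*(r^2 - 2*r - 8) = (r - 4)*(r - 3)*(r - 1)*(r + 1)*(r + 2)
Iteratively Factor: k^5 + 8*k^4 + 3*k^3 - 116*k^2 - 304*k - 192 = (k + 4)*(k^4 + 4*k^3 - 13*k^2 - 64*k - 48) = (k + 1)*(k + 4)*(k^3 + 3*k^2 - 16*k - 48) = (k - 4)*(k + 1)*(k + 4)*(k^2 + 7*k + 12) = (k - 4)*(k + 1)*(k + 3)*(k + 4)*(k + 4)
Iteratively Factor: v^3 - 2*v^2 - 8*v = (v + 2)*(v^2 - 4*v) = (v - 4)*(v + 2)*(v)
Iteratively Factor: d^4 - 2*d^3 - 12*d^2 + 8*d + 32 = (d + 2)*(d^3 - 4*d^2 - 4*d + 16) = (d - 2)*(d + 2)*(d^2 - 2*d - 8) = (d - 2)*(d + 2)^2*(d - 4)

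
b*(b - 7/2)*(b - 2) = b^3 - 11*b^2/2 + 7*b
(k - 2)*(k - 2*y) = k^2 - 2*k*y - 2*k + 4*y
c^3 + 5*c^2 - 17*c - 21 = (c - 3)*(c + 1)*(c + 7)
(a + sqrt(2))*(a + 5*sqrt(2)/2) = a^2 + 7*sqrt(2)*a/2 + 5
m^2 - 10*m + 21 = (m - 7)*(m - 3)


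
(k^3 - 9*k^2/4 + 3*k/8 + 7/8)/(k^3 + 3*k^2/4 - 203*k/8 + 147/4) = (2*k^2 - k - 1)/(2*k^2 + 5*k - 42)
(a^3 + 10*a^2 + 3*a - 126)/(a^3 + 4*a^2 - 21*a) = (a + 6)/a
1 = 1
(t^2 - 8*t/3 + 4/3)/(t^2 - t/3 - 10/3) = (3*t - 2)/(3*t + 5)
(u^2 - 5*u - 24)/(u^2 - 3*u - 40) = (u + 3)/(u + 5)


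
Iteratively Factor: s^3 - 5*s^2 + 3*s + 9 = (s + 1)*(s^2 - 6*s + 9) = (s - 3)*(s + 1)*(s - 3)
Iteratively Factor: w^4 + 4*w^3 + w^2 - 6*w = (w - 1)*(w^3 + 5*w^2 + 6*w) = w*(w - 1)*(w^2 + 5*w + 6) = w*(w - 1)*(w + 2)*(w + 3)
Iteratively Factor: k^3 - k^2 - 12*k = (k + 3)*(k^2 - 4*k) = (k - 4)*(k + 3)*(k)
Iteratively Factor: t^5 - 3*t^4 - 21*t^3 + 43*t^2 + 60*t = (t + 1)*(t^4 - 4*t^3 - 17*t^2 + 60*t) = (t - 5)*(t + 1)*(t^3 + t^2 - 12*t) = (t - 5)*(t - 3)*(t + 1)*(t^2 + 4*t) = (t - 5)*(t - 3)*(t + 1)*(t + 4)*(t)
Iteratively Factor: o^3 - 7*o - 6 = (o - 3)*(o^2 + 3*o + 2) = (o - 3)*(o + 2)*(o + 1)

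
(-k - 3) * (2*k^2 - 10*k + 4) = -2*k^3 + 4*k^2 + 26*k - 12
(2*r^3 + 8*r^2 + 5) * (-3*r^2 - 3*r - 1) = -6*r^5 - 30*r^4 - 26*r^3 - 23*r^2 - 15*r - 5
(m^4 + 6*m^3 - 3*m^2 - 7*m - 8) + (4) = m^4 + 6*m^3 - 3*m^2 - 7*m - 4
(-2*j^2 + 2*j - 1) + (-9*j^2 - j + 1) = -11*j^2 + j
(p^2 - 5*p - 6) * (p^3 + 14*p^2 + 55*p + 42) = p^5 + 9*p^4 - 21*p^3 - 317*p^2 - 540*p - 252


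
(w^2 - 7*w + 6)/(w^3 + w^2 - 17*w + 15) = (w - 6)/(w^2 + 2*w - 15)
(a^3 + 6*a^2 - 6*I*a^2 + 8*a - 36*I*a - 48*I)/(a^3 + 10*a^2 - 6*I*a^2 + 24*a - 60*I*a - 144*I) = (a + 2)/(a + 6)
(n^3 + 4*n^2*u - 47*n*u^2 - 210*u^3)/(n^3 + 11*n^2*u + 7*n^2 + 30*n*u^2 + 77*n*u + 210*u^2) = (n - 7*u)/(n + 7)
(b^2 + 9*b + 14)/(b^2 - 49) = (b + 2)/(b - 7)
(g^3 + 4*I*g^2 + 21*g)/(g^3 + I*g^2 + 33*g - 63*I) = g/(g - 3*I)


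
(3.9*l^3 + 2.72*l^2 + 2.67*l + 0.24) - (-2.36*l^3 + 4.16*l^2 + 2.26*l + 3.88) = 6.26*l^3 - 1.44*l^2 + 0.41*l - 3.64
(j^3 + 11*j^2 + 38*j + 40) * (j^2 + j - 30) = j^5 + 12*j^4 + 19*j^3 - 252*j^2 - 1100*j - 1200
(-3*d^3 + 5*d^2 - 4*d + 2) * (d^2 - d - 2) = -3*d^5 + 8*d^4 - 3*d^3 - 4*d^2 + 6*d - 4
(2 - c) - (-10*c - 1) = 9*c + 3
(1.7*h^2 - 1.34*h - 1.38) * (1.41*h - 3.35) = 2.397*h^3 - 7.5844*h^2 + 2.5432*h + 4.623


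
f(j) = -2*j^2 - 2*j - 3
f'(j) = -4*j - 2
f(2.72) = -23.24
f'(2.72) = -12.88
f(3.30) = -31.38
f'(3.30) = -15.20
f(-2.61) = -11.40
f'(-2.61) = 8.44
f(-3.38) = -19.09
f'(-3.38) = 11.52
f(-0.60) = -2.52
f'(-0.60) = 0.40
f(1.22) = -8.42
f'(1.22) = -6.88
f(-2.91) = -14.12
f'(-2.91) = 9.64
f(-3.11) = -16.12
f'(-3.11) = 10.44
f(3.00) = -27.00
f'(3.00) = -14.00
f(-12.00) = -267.00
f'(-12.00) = 46.00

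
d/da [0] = 0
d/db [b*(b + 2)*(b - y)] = b*(b + 2) + b*(b - y) + (b + 2)*(b - y)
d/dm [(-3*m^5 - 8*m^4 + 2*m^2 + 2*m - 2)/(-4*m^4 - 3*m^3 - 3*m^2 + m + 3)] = (12*m^8 + 18*m^7 + 51*m^6 + 52*m^5 - 39*m^4 - 116*m^3 - 10*m^2 + 8)/(16*m^8 + 24*m^7 + 33*m^6 + 10*m^5 - 21*m^4 - 24*m^3 - 17*m^2 + 6*m + 9)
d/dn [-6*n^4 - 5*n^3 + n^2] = n*(-24*n^2 - 15*n + 2)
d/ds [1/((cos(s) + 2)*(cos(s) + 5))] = (2*cos(s) + 7)*sin(s)/((cos(s) + 2)^2*(cos(s) + 5)^2)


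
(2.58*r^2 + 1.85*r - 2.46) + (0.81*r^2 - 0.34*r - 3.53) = 3.39*r^2 + 1.51*r - 5.99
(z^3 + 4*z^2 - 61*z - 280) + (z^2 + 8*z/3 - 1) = z^3 + 5*z^2 - 175*z/3 - 281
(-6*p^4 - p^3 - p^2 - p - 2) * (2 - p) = 6*p^5 - 11*p^4 - p^3 - p^2 - 4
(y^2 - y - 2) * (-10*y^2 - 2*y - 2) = -10*y^4 + 8*y^3 + 20*y^2 + 6*y + 4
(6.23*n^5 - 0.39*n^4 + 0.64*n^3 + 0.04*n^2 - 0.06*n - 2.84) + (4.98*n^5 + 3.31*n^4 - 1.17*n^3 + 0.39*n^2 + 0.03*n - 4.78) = 11.21*n^5 + 2.92*n^4 - 0.53*n^3 + 0.43*n^2 - 0.03*n - 7.62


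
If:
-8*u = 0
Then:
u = 0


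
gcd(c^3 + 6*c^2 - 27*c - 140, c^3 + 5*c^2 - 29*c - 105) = c^2 + 2*c - 35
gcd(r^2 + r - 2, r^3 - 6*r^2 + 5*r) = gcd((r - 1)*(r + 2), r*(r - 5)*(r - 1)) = r - 1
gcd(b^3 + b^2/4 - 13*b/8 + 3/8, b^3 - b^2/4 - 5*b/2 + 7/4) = b - 1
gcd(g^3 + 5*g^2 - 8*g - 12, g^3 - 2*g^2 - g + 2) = g^2 - g - 2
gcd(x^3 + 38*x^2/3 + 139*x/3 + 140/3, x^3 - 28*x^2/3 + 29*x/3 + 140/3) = x + 5/3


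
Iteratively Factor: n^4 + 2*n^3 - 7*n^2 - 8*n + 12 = (n - 1)*(n^3 + 3*n^2 - 4*n - 12) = (n - 1)*(n + 3)*(n^2 - 4) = (n - 1)*(n + 2)*(n + 3)*(n - 2)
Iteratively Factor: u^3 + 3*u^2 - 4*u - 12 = (u + 3)*(u^2 - 4) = (u + 2)*(u + 3)*(u - 2)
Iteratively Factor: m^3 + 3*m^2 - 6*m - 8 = (m + 1)*(m^2 + 2*m - 8) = (m - 2)*(m + 1)*(m + 4)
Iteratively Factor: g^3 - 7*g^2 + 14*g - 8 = (g - 4)*(g^2 - 3*g + 2) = (g - 4)*(g - 2)*(g - 1)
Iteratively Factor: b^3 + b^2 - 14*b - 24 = (b + 2)*(b^2 - b - 12) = (b - 4)*(b + 2)*(b + 3)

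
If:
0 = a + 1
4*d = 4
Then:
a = -1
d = 1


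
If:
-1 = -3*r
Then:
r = 1/3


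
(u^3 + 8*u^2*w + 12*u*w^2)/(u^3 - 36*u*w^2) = (u + 2*w)/(u - 6*w)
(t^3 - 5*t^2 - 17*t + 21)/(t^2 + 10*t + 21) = (t^2 - 8*t + 7)/(t + 7)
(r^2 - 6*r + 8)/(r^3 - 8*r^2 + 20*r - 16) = 1/(r - 2)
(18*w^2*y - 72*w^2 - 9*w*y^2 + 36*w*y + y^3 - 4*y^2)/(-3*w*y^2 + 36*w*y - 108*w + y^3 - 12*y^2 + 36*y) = (-6*w*y + 24*w + y^2 - 4*y)/(y^2 - 12*y + 36)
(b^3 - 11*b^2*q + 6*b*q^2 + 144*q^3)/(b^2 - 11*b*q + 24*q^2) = (-b^2 + 3*b*q + 18*q^2)/(-b + 3*q)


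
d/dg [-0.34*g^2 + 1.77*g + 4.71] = 1.77 - 0.68*g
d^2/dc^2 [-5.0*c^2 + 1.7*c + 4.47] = -10.0000000000000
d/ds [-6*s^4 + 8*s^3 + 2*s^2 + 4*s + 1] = -24*s^3 + 24*s^2 + 4*s + 4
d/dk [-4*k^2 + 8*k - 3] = 8 - 8*k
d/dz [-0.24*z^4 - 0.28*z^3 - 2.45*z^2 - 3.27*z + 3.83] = -0.96*z^3 - 0.84*z^2 - 4.9*z - 3.27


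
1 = 1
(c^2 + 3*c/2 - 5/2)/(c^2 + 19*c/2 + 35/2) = (c - 1)/(c + 7)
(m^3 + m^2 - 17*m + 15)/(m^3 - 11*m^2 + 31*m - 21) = (m + 5)/(m - 7)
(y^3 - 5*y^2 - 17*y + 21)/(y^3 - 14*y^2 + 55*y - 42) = (y + 3)/(y - 6)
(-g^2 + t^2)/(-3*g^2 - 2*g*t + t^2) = (-g + t)/(-3*g + t)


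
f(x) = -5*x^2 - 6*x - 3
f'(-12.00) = 114.00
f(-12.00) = -651.00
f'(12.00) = -126.00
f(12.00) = -795.00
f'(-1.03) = 4.30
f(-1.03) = -2.12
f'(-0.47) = -1.30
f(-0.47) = -1.28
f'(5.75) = -63.50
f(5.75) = -202.81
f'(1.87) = -24.70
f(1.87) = -31.70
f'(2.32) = -29.20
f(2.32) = -43.83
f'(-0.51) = -0.90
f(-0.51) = -1.24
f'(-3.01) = 24.10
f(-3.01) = -30.24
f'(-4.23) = 36.30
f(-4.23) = -67.08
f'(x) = -10*x - 6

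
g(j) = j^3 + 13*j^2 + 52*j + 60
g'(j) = 3*j^2 + 26*j + 52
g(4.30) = 603.48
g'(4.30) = 219.27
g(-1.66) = 4.93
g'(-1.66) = 17.11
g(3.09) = 374.31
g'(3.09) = 160.98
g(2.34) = 265.68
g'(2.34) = 129.27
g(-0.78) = 26.87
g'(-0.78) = 33.55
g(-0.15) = 52.49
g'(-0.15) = 48.17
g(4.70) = 695.39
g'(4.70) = 240.47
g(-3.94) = -4.24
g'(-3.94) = -3.87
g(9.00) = 2310.00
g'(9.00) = 529.00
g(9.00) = 2310.00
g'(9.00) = 529.00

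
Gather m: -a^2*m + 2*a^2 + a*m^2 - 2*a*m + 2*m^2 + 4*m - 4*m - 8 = 2*a^2 + m^2*(a + 2) + m*(-a^2 - 2*a) - 8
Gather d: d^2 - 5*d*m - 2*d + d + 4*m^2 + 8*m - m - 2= d^2 + d*(-5*m - 1) + 4*m^2 + 7*m - 2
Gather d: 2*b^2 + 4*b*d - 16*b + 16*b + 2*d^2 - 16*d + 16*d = 2*b^2 + 4*b*d + 2*d^2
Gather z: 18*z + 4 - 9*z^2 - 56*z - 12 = -9*z^2 - 38*z - 8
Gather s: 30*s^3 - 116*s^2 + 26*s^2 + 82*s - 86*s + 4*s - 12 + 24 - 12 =30*s^3 - 90*s^2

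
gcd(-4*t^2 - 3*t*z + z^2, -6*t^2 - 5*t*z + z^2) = t + z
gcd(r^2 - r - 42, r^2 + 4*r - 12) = r + 6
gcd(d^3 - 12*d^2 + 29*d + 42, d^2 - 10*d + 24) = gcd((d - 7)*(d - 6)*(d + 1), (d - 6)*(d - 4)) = d - 6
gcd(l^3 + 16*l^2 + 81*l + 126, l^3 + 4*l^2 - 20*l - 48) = l + 6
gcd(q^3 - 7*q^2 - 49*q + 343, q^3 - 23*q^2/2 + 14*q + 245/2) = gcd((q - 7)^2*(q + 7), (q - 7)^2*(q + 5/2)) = q^2 - 14*q + 49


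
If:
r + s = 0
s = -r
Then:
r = -s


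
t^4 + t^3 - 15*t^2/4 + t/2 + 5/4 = (t - 1)^2*(t + 1/2)*(t + 5/2)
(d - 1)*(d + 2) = d^2 + d - 2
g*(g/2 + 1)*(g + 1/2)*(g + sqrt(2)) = g^4/2 + sqrt(2)*g^3/2 + 5*g^3/4 + g^2/2 + 5*sqrt(2)*g^2/4 + sqrt(2)*g/2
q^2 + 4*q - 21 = (q - 3)*(q + 7)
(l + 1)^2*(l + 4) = l^3 + 6*l^2 + 9*l + 4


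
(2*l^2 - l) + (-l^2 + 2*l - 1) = l^2 + l - 1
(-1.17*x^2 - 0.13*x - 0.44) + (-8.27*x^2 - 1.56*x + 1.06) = -9.44*x^2 - 1.69*x + 0.62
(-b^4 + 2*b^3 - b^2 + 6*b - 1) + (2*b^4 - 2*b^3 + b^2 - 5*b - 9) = b^4 + b - 10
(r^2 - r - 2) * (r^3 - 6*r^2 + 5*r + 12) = r^5 - 7*r^4 + 9*r^3 + 19*r^2 - 22*r - 24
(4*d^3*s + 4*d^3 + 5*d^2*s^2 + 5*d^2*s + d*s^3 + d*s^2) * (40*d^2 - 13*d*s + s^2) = 160*d^5*s + 160*d^5 + 148*d^4*s^2 + 148*d^4*s - 21*d^3*s^3 - 21*d^3*s^2 - 8*d^2*s^4 - 8*d^2*s^3 + d*s^5 + d*s^4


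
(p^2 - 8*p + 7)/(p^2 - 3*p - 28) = (p - 1)/(p + 4)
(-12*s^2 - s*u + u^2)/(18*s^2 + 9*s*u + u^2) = (-4*s + u)/(6*s + u)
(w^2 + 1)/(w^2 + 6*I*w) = (w^2 + 1)/(w*(w + 6*I))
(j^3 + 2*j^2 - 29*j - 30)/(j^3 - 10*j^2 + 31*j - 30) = (j^2 + 7*j + 6)/(j^2 - 5*j + 6)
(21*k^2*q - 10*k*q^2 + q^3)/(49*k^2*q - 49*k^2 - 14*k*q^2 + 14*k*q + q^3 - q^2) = q*(-3*k + q)/(-7*k*q + 7*k + q^2 - q)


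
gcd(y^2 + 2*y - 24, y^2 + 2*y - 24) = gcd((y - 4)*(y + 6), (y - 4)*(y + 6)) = y^2 + 2*y - 24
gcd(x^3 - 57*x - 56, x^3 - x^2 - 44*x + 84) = x + 7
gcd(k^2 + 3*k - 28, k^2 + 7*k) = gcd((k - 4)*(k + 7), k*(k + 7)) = k + 7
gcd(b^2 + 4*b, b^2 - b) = b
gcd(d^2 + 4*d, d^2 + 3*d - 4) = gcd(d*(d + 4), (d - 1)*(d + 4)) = d + 4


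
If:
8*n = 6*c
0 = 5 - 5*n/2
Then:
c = 8/3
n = 2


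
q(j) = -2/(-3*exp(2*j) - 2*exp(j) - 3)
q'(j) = -2*(6*exp(2*j) + 2*exp(j))/(-3*exp(2*j) - 2*exp(j) - 3)^2 = (-12*exp(j) - 4)*exp(j)/(3*exp(2*j) + 2*exp(j) + 3)^2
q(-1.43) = 0.55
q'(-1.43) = -0.12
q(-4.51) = 0.66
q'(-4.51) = -0.00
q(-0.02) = 0.26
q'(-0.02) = -0.25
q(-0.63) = 0.41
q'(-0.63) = -0.23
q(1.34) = 0.04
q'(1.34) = -0.06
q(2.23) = 0.01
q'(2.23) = -0.01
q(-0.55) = 0.39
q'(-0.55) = -0.24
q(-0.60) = 0.40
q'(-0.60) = -0.23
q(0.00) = 0.25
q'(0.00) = -0.25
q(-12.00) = 0.67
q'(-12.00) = 0.00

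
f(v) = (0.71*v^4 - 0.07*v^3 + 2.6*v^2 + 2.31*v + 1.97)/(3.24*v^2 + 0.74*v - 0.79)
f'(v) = (-6.48*v - 0.74)*(0.71*v^4 - 0.07*v^3 + 2.6*v^2 + 2.31*v + 1.97)/(3.24*v^2 + 0.74*v - 0.79)^2 + (2.84*v^3 - 0.21*v^2 + 5.2*v + 2.31)/(3.24*v^2 + 0.74*v - 0.79) = (4.6008*v^5 + 1.3494*v^4 - 2.3472*v^3 - 5.3945*v^2 - 16.8736*v - 3.2827)/(10.4976*v^4 + 4.7952*v^3 - 4.5716*v^2 - 1.1692*v + 0.6241)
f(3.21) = 3.12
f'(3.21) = 1.24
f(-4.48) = 5.52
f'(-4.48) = -2.04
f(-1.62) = 1.57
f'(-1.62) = -0.52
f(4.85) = 5.81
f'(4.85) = 2.02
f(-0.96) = 1.89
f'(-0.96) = 3.36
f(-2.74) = 2.63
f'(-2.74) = -1.26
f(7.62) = 13.13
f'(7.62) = 3.26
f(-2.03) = 1.87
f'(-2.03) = -0.88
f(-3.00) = 2.98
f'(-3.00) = -1.38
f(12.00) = 31.61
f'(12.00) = 5.18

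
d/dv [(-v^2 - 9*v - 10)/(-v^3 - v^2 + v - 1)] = (-v^4 - 18*v^3 - 40*v^2 - 18*v + 19)/(v^6 + 2*v^5 - v^4 + 3*v^2 - 2*v + 1)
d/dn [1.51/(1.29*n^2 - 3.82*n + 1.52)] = (5.7682 - 3.8958*n)/(1.29*n^2 - 3.82*n + 1.52)^2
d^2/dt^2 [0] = 0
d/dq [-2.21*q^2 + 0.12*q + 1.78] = 0.12 - 4.42*q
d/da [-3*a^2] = -6*a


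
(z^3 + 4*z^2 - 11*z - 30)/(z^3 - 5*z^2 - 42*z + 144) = (z^2 + 7*z + 10)/(z^2 - 2*z - 48)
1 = 1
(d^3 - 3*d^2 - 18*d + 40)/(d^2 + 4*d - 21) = (d^3 - 3*d^2 - 18*d + 40)/(d^2 + 4*d - 21)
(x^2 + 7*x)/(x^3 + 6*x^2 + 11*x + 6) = x*(x + 7)/(x^3 + 6*x^2 + 11*x + 6)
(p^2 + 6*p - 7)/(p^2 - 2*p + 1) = (p + 7)/(p - 1)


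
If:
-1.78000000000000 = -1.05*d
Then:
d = 1.70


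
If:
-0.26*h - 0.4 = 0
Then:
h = -1.54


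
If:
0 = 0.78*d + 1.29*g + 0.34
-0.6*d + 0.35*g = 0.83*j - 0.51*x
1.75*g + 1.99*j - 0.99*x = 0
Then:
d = 0.0774847037755559*x - 0.227161368949908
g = -0.0468512162363826*x - 0.12621250559618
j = 0.538688255484256*x + 0.110990896881063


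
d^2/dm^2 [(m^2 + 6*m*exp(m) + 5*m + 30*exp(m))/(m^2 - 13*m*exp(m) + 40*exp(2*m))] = (((m^2 + 6*m*exp(m) + 5*m + 30*exp(m))*(13*m*exp(m) - 160*exp(2*m) + 26*exp(m) - 2) + 2*(6*m*exp(m) + 2*m + 36*exp(m) + 5)*(13*m*exp(m) - 2*m - 80*exp(2*m) + 13*exp(m)))*(m^2 - 13*m*exp(m) + 40*exp(2*m)) + (m^2 - 13*m*exp(m) + 40*exp(2*m))^2*(6*m*exp(m) + 42*exp(m) + 2) + (2*m^2 + 12*m*exp(m) + 10*m + 60*exp(m))*(13*m*exp(m) - 2*m - 80*exp(2*m) + 13*exp(m))^2)/(m^2 - 13*m*exp(m) + 40*exp(2*m))^3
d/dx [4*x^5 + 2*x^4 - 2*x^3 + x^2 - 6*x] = 20*x^4 + 8*x^3 - 6*x^2 + 2*x - 6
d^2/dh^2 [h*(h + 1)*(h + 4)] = 6*h + 10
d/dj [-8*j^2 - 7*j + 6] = -16*j - 7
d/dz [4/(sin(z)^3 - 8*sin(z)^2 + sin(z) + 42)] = 4*(-3*sin(z)^2 + 16*sin(z) - 1)*cos(z)/(sin(z)^3 - 8*sin(z)^2 + sin(z) + 42)^2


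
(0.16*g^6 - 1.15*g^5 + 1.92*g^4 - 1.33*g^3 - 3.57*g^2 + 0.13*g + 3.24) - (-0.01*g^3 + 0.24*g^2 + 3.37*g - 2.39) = 0.16*g^6 - 1.15*g^5 + 1.92*g^4 - 1.32*g^3 - 3.81*g^2 - 3.24*g + 5.63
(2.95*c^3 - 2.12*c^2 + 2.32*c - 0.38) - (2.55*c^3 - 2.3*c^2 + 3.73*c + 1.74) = 0.4*c^3 + 0.18*c^2 - 1.41*c - 2.12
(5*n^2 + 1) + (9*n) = 5*n^2 + 9*n + 1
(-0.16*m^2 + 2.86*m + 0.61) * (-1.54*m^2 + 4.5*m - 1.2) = 0.2464*m^4 - 5.1244*m^3 + 12.1226*m^2 - 0.687*m - 0.732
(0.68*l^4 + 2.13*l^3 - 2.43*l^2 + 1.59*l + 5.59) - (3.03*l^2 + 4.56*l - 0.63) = 0.68*l^4 + 2.13*l^3 - 5.46*l^2 - 2.97*l + 6.22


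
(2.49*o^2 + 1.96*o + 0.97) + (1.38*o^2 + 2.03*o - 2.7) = 3.87*o^2 + 3.99*o - 1.73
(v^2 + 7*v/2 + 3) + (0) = v^2 + 7*v/2 + 3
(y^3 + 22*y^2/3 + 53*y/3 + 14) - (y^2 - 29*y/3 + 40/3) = y^3 + 19*y^2/3 + 82*y/3 + 2/3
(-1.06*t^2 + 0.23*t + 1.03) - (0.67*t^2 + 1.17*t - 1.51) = -1.73*t^2 - 0.94*t + 2.54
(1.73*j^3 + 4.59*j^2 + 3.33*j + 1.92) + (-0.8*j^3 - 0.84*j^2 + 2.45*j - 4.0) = 0.93*j^3 + 3.75*j^2 + 5.78*j - 2.08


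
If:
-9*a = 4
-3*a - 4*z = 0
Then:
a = -4/9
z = 1/3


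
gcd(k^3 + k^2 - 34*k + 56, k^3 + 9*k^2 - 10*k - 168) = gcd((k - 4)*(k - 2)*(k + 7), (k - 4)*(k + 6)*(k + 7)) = k^2 + 3*k - 28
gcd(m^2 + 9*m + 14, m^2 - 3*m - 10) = m + 2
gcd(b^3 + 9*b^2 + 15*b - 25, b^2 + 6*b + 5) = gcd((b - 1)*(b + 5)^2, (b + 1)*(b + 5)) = b + 5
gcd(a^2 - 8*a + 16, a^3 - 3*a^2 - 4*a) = a - 4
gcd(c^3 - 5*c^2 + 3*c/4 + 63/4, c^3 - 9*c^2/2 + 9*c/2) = c - 3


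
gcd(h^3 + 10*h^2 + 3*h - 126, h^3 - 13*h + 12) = h - 3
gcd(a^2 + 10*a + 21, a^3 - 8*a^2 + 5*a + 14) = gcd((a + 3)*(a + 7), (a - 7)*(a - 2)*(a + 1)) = 1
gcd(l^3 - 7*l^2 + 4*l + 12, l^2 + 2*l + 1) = l + 1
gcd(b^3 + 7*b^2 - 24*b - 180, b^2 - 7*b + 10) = b - 5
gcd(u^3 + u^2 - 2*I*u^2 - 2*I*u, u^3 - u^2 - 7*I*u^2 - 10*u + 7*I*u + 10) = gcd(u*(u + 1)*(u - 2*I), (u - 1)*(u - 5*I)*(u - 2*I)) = u - 2*I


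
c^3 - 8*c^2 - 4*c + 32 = (c - 8)*(c - 2)*(c + 2)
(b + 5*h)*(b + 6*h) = b^2 + 11*b*h + 30*h^2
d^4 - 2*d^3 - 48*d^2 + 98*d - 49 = (d - 7)*(d - 1)^2*(d + 7)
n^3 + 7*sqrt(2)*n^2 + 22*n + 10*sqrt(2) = (n + sqrt(2))^2*(n + 5*sqrt(2))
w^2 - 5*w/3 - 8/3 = (w - 8/3)*(w + 1)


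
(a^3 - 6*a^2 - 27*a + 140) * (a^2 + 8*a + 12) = a^5 + 2*a^4 - 63*a^3 - 148*a^2 + 796*a + 1680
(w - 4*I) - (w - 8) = 8 - 4*I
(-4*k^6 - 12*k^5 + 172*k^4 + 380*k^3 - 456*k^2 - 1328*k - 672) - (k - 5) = -4*k^6 - 12*k^5 + 172*k^4 + 380*k^3 - 456*k^2 - 1329*k - 667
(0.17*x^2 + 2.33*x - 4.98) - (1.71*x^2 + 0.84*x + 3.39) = -1.54*x^2 + 1.49*x - 8.37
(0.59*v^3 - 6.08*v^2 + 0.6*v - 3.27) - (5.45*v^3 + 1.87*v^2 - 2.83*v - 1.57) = -4.86*v^3 - 7.95*v^2 + 3.43*v - 1.7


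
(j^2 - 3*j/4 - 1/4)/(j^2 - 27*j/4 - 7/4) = (j - 1)/(j - 7)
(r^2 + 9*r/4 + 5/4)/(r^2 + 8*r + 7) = (r + 5/4)/(r + 7)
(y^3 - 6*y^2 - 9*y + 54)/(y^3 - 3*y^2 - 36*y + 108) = (y + 3)/(y + 6)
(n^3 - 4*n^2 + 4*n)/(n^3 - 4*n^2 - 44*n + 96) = n*(n - 2)/(n^2 - 2*n - 48)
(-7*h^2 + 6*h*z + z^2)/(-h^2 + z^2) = (7*h + z)/(h + z)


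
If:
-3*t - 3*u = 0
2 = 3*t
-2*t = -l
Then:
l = 4/3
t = 2/3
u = -2/3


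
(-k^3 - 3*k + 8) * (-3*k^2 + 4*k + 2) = 3*k^5 - 4*k^4 + 7*k^3 - 36*k^2 + 26*k + 16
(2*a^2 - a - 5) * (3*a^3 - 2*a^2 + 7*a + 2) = 6*a^5 - 7*a^4 + a^3 + 7*a^2 - 37*a - 10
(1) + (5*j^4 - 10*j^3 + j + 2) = 5*j^4 - 10*j^3 + j + 3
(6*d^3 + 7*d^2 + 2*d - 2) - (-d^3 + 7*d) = 7*d^3 + 7*d^2 - 5*d - 2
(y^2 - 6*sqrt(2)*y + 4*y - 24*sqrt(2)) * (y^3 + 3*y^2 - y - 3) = y^5 - 6*sqrt(2)*y^4 + 7*y^4 - 42*sqrt(2)*y^3 + 11*y^3 - 66*sqrt(2)*y^2 - 7*y^2 - 12*y + 42*sqrt(2)*y + 72*sqrt(2)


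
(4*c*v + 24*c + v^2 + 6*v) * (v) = 4*c*v^2 + 24*c*v + v^3 + 6*v^2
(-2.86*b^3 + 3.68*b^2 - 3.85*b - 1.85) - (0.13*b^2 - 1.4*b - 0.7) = -2.86*b^3 + 3.55*b^2 - 2.45*b - 1.15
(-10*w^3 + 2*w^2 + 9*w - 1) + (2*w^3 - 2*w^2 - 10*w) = -8*w^3 - w - 1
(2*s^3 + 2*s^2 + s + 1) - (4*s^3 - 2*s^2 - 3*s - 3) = -2*s^3 + 4*s^2 + 4*s + 4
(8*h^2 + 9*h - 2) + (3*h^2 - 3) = 11*h^2 + 9*h - 5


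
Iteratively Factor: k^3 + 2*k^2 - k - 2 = (k + 2)*(k^2 - 1) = (k - 1)*(k + 2)*(k + 1)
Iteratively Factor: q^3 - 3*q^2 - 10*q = (q)*(q^2 - 3*q - 10) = q*(q + 2)*(q - 5)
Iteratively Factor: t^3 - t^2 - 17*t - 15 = (t + 3)*(t^2 - 4*t - 5) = (t + 1)*(t + 3)*(t - 5)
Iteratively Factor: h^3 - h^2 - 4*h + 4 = (h - 2)*(h^2 + h - 2) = (h - 2)*(h - 1)*(h + 2)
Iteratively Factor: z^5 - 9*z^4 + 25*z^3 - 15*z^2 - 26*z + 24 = (z + 1)*(z^4 - 10*z^3 + 35*z^2 - 50*z + 24) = (z - 2)*(z + 1)*(z^3 - 8*z^2 + 19*z - 12) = (z - 4)*(z - 2)*(z + 1)*(z^2 - 4*z + 3) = (z - 4)*(z - 2)*(z - 1)*(z + 1)*(z - 3)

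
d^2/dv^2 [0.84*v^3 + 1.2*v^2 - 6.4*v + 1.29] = 5.04*v + 2.4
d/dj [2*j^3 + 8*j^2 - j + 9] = 6*j^2 + 16*j - 1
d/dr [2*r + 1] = 2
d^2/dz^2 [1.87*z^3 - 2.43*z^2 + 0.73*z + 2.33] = 11.22*z - 4.86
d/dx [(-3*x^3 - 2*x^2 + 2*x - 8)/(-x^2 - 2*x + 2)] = 3*(x^4 + 4*x^3 - 4*x^2 - 8*x - 4)/(x^4 + 4*x^3 - 8*x + 4)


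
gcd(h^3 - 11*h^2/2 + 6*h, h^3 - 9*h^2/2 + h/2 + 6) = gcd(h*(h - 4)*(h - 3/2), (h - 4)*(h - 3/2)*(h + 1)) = h^2 - 11*h/2 + 6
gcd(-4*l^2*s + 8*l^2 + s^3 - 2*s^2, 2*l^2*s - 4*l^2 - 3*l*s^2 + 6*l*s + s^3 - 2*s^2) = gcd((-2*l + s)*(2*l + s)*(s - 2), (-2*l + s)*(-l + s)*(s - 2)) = -2*l*s + 4*l + s^2 - 2*s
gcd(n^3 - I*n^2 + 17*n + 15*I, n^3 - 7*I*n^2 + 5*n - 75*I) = n^2 - 2*I*n + 15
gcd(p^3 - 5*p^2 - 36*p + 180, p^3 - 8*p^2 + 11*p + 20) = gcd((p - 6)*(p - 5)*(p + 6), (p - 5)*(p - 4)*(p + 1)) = p - 5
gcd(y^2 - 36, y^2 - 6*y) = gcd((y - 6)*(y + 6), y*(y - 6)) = y - 6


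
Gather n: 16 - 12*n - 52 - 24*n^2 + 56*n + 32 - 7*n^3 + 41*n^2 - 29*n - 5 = -7*n^3 + 17*n^2 + 15*n - 9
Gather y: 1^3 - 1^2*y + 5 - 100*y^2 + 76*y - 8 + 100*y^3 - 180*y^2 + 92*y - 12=100*y^3 - 280*y^2 + 167*y - 14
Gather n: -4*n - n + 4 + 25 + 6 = 35 - 5*n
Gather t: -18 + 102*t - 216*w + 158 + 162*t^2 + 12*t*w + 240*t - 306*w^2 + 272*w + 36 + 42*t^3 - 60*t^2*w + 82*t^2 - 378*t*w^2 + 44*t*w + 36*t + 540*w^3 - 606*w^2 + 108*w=42*t^3 + t^2*(244 - 60*w) + t*(-378*w^2 + 56*w + 378) + 540*w^3 - 912*w^2 + 164*w + 176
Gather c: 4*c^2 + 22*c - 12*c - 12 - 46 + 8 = 4*c^2 + 10*c - 50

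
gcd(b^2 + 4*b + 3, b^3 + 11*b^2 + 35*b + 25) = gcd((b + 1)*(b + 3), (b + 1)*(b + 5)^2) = b + 1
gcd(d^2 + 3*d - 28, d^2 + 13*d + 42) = d + 7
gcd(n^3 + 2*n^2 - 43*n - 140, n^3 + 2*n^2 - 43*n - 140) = n^3 + 2*n^2 - 43*n - 140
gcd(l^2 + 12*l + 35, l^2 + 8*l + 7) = l + 7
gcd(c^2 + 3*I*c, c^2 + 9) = c + 3*I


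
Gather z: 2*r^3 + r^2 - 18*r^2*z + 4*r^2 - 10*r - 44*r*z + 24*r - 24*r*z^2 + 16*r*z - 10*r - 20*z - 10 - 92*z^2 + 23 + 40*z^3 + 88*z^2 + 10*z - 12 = 2*r^3 + 5*r^2 + 4*r + 40*z^3 + z^2*(-24*r - 4) + z*(-18*r^2 - 28*r - 10) + 1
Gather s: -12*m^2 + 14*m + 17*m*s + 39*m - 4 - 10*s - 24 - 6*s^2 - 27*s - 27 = -12*m^2 + 53*m - 6*s^2 + s*(17*m - 37) - 55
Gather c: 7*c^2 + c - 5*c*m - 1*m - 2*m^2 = 7*c^2 + c*(1 - 5*m) - 2*m^2 - m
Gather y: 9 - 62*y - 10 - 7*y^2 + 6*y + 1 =-7*y^2 - 56*y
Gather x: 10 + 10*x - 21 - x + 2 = 9*x - 9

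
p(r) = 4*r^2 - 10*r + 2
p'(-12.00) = -106.00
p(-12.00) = 698.00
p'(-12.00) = -106.00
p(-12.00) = 698.00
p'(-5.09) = -50.72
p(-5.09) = 156.53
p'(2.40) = 9.20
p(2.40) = 1.04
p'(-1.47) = -21.76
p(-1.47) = 25.34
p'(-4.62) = -46.96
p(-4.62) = 133.58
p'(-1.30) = -20.40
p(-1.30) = 21.76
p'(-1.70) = -23.60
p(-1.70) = 30.56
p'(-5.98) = -57.84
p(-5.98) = 204.84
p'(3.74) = 19.92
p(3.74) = 20.55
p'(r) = 8*r - 10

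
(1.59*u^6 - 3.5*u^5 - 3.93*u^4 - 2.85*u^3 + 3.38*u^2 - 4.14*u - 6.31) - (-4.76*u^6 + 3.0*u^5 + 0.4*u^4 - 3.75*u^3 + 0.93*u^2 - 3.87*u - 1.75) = 6.35*u^6 - 6.5*u^5 - 4.33*u^4 + 0.9*u^3 + 2.45*u^2 - 0.27*u - 4.56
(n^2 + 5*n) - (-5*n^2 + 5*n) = 6*n^2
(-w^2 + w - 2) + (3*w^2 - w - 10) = 2*w^2 - 12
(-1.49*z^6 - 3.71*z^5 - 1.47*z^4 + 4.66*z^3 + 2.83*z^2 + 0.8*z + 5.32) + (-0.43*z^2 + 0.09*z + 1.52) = -1.49*z^6 - 3.71*z^5 - 1.47*z^4 + 4.66*z^3 + 2.4*z^2 + 0.89*z + 6.84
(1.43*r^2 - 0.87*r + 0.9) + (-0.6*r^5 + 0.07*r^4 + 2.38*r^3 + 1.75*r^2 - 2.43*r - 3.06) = -0.6*r^5 + 0.07*r^4 + 2.38*r^3 + 3.18*r^2 - 3.3*r - 2.16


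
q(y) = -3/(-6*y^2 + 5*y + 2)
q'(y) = -3*(12*y - 5)/(-6*y^2 + 5*y + 2)^2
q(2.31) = 0.16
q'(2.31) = -0.20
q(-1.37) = 0.19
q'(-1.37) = 0.25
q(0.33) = -1.00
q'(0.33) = 0.35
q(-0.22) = -4.92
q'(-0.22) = 61.68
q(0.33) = -1.00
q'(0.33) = 0.35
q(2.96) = 0.08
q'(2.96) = -0.07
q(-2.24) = 0.08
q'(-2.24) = 0.06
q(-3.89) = 0.03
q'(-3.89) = 0.01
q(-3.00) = 0.04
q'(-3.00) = 0.03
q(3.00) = 0.08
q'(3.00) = -0.07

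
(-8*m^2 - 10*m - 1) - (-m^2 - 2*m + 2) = -7*m^2 - 8*m - 3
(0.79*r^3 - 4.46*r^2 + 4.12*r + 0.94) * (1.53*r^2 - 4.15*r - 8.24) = 1.2087*r^5 - 10.1023*r^4 + 18.303*r^3 + 21.0906*r^2 - 37.8498*r - 7.7456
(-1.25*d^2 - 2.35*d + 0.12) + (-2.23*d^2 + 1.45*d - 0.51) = -3.48*d^2 - 0.9*d - 0.39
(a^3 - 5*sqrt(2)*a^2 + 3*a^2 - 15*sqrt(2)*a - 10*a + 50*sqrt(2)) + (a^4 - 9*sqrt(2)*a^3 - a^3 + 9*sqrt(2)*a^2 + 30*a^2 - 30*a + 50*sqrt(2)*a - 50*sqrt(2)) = a^4 - 9*sqrt(2)*a^3 + 4*sqrt(2)*a^2 + 33*a^2 - 40*a + 35*sqrt(2)*a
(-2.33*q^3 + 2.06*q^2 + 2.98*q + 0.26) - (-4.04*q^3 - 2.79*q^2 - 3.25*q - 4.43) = 1.71*q^3 + 4.85*q^2 + 6.23*q + 4.69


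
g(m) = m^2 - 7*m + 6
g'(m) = 2*m - 7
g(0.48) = 2.87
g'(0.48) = -6.04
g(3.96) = -6.04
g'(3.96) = 0.92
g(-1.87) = 22.59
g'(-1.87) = -10.74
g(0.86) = 0.72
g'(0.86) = -5.28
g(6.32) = 1.70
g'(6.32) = 5.64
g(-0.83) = 12.50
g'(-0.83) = -8.66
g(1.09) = -0.44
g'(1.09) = -4.82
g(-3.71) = 45.73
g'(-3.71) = -14.42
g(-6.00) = 84.00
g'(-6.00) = -19.00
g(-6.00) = 84.00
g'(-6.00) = -19.00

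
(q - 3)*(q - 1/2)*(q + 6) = q^3 + 5*q^2/2 - 39*q/2 + 9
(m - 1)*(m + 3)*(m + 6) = m^3 + 8*m^2 + 9*m - 18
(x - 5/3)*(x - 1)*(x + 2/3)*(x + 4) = x^4 + 2*x^3 - 73*x^2/9 + 2*x/3 + 40/9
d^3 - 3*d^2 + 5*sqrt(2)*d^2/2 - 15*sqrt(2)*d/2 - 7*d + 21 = (d - 3)*(d - sqrt(2))*(d + 7*sqrt(2)/2)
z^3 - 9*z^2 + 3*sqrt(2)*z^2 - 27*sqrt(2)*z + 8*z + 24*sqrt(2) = (z - 8)*(z - 1)*(z + 3*sqrt(2))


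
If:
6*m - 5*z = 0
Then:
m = 5*z/6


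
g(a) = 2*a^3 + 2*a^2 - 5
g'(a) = 6*a^2 + 4*a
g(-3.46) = -63.90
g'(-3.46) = 57.99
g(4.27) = 187.17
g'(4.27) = 126.48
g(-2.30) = -18.75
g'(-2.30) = 22.54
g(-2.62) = -27.24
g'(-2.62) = 30.71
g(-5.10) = -218.28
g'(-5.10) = 135.66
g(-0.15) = -4.96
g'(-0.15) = -0.46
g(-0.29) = -4.88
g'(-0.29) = -0.66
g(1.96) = 17.74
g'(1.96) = 30.89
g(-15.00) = -6305.00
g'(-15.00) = 1290.00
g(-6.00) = -365.00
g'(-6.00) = 192.00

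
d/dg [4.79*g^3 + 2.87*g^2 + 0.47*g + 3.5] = 14.37*g^2 + 5.74*g + 0.47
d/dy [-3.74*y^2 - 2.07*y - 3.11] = -7.48*y - 2.07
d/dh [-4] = 0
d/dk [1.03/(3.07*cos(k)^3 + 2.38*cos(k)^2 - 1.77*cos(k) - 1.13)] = (9.4863*cos(k)^2 + 4.9028*cos(k) - 1.8231)*sin(k)/(3.07*cos(k)^3 + 2.38*cos(k)^2 - 1.77*cos(k) - 1.13)^2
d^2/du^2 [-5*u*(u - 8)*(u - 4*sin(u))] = -20*u^2*sin(u) + 160*u*sin(u) + 80*u*cos(u) - 30*u + 40*sin(u) - 320*cos(u) + 80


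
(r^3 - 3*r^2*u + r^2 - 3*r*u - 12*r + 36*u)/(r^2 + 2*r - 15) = (r^2 - 3*r*u + 4*r - 12*u)/(r + 5)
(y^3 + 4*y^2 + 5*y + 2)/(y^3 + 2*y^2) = 1 + 2/y + y^(-2)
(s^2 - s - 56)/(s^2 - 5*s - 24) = (s + 7)/(s + 3)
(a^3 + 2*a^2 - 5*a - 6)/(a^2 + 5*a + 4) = (a^2 + a - 6)/(a + 4)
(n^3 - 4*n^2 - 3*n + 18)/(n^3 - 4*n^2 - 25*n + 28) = (n^3 - 4*n^2 - 3*n + 18)/(n^3 - 4*n^2 - 25*n + 28)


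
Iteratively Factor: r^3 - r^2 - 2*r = (r + 1)*(r^2 - 2*r) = r*(r + 1)*(r - 2)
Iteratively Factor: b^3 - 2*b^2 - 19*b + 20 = (b + 4)*(b^2 - 6*b + 5) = (b - 1)*(b + 4)*(b - 5)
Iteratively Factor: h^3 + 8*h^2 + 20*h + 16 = (h + 4)*(h^2 + 4*h + 4) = (h + 2)*(h + 4)*(h + 2)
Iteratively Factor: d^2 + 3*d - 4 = (d - 1)*(d + 4)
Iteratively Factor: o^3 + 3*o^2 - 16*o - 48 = (o + 3)*(o^2 - 16) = (o - 4)*(o + 3)*(o + 4)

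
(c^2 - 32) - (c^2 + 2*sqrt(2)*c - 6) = -2*sqrt(2)*c - 26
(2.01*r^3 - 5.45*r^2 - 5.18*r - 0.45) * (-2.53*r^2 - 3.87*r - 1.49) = -5.0853*r^5 + 6.0098*r^4 + 31.202*r^3 + 29.3056*r^2 + 9.4597*r + 0.6705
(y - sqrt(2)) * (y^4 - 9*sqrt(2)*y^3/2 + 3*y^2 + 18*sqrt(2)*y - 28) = y^5 - 11*sqrt(2)*y^4/2 + 12*y^3 + 15*sqrt(2)*y^2 - 64*y + 28*sqrt(2)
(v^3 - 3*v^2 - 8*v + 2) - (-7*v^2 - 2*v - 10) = v^3 + 4*v^2 - 6*v + 12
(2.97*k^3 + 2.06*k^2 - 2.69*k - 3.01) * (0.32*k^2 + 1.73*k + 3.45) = 0.9504*k^5 + 5.7973*k^4 + 12.9495*k^3 + 1.4901*k^2 - 14.4878*k - 10.3845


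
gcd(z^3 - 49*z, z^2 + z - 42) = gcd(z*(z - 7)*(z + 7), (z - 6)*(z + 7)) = z + 7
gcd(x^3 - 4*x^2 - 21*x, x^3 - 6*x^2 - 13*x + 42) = x^2 - 4*x - 21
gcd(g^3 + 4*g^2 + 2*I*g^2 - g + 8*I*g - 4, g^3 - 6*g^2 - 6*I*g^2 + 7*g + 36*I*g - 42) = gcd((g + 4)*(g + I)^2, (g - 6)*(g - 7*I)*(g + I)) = g + I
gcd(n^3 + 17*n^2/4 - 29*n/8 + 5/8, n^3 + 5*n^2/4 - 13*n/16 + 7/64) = n - 1/4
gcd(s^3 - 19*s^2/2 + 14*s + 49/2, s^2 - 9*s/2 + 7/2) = s - 7/2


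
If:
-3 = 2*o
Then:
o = -3/2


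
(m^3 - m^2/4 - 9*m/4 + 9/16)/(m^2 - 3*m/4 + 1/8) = (4*m^2 - 9)/(2*(2*m - 1))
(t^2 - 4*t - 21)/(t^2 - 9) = (t - 7)/(t - 3)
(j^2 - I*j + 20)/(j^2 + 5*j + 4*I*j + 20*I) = (j - 5*I)/(j + 5)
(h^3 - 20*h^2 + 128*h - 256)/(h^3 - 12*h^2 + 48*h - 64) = (h^2 - 16*h + 64)/(h^2 - 8*h + 16)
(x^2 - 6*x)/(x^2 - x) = (x - 6)/(x - 1)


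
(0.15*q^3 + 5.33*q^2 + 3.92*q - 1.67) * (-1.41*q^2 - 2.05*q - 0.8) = -0.2115*q^5 - 7.8228*q^4 - 16.5737*q^3 - 9.9453*q^2 + 0.2875*q + 1.336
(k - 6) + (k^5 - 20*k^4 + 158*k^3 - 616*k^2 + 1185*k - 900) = k^5 - 20*k^4 + 158*k^3 - 616*k^2 + 1186*k - 906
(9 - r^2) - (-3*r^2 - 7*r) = 2*r^2 + 7*r + 9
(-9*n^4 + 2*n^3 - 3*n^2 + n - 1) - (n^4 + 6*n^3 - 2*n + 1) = -10*n^4 - 4*n^3 - 3*n^2 + 3*n - 2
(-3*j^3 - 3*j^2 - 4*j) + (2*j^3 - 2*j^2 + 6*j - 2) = -j^3 - 5*j^2 + 2*j - 2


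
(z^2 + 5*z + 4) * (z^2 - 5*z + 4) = z^4 - 17*z^2 + 16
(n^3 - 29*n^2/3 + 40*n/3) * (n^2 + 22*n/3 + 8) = n^5 - 7*n^4/3 - 446*n^3/9 + 184*n^2/9 + 320*n/3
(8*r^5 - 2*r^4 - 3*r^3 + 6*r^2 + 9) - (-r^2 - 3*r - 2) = 8*r^5 - 2*r^4 - 3*r^3 + 7*r^2 + 3*r + 11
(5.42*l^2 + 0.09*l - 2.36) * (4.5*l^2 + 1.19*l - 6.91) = 24.39*l^4 + 6.8548*l^3 - 47.9651*l^2 - 3.4303*l + 16.3076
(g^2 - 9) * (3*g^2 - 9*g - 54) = 3*g^4 - 9*g^3 - 81*g^2 + 81*g + 486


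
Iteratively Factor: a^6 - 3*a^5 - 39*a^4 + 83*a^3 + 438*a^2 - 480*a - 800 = (a - 5)*(a^5 + 2*a^4 - 29*a^3 - 62*a^2 + 128*a + 160) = (a - 5)*(a + 4)*(a^4 - 2*a^3 - 21*a^2 + 22*a + 40) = (a - 5)*(a + 4)^2*(a^3 - 6*a^2 + 3*a + 10) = (a - 5)*(a + 1)*(a + 4)^2*(a^2 - 7*a + 10) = (a - 5)*(a - 2)*(a + 1)*(a + 4)^2*(a - 5)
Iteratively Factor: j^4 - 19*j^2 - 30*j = (j - 5)*(j^3 + 5*j^2 + 6*j) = j*(j - 5)*(j^2 + 5*j + 6) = j*(j - 5)*(j + 2)*(j + 3)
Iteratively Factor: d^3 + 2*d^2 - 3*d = (d + 3)*(d^2 - d) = d*(d + 3)*(d - 1)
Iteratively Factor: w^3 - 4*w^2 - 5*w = (w - 5)*(w^2 + w) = (w - 5)*(w + 1)*(w)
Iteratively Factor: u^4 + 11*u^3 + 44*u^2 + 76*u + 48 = (u + 2)*(u^3 + 9*u^2 + 26*u + 24) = (u + 2)*(u + 4)*(u^2 + 5*u + 6) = (u + 2)*(u + 3)*(u + 4)*(u + 2)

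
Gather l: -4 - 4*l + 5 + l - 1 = -3*l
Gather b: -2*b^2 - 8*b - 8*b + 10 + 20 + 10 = -2*b^2 - 16*b + 40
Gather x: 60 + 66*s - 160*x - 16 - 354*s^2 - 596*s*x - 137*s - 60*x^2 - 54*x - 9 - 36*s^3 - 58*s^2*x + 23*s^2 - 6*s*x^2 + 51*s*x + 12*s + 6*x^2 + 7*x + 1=-36*s^3 - 331*s^2 - 59*s + x^2*(-6*s - 54) + x*(-58*s^2 - 545*s - 207) + 36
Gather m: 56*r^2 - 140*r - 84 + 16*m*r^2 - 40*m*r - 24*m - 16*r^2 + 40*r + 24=m*(16*r^2 - 40*r - 24) + 40*r^2 - 100*r - 60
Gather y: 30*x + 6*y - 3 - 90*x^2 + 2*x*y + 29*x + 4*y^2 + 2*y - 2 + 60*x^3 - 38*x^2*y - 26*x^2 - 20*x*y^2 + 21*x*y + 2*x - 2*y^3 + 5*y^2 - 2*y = 60*x^3 - 116*x^2 + 61*x - 2*y^3 + y^2*(9 - 20*x) + y*(-38*x^2 + 23*x + 6) - 5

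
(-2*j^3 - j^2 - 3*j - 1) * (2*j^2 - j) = -4*j^5 - 5*j^3 + j^2 + j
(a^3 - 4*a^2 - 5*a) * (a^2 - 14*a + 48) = a^5 - 18*a^4 + 99*a^3 - 122*a^2 - 240*a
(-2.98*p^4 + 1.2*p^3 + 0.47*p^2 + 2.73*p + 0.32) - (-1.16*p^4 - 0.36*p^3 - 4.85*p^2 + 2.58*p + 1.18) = -1.82*p^4 + 1.56*p^3 + 5.32*p^2 + 0.15*p - 0.86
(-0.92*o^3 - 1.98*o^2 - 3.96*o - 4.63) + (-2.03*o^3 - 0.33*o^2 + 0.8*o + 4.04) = -2.95*o^3 - 2.31*o^2 - 3.16*o - 0.59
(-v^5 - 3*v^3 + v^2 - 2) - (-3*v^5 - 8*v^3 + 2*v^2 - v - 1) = 2*v^5 + 5*v^3 - v^2 + v - 1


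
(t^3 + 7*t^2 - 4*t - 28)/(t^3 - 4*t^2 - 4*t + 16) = (t + 7)/(t - 4)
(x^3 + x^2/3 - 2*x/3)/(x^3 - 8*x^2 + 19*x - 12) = x*(3*x^2 + x - 2)/(3*(x^3 - 8*x^2 + 19*x - 12))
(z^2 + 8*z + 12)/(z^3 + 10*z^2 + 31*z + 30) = (z + 6)/(z^2 + 8*z + 15)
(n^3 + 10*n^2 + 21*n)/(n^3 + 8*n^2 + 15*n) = (n + 7)/(n + 5)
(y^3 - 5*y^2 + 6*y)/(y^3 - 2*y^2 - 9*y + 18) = y/(y + 3)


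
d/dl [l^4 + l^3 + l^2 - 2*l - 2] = 4*l^3 + 3*l^2 + 2*l - 2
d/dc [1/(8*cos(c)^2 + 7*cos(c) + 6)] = (16*cos(c) + 7)*sin(c)/(8*cos(c)^2 + 7*cos(c) + 6)^2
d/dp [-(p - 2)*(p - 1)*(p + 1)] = -3*p^2 + 4*p + 1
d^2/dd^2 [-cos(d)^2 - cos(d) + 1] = cos(d) + 2*cos(2*d)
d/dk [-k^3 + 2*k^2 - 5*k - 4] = -3*k^2 + 4*k - 5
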